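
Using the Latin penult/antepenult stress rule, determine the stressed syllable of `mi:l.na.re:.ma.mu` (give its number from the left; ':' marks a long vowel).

3

Classical Latin: stress the penult if heavy (long vowel or closed), else the antepenult.
Weights: 3 re: H, 4 ma L, 5 mu L.
The penult (syllable 4, ma) is light, so stress falls on the antepenult (syllable 3, re:).
Stress on syllable 3: mi:l.na.ˈre:.ma.mu.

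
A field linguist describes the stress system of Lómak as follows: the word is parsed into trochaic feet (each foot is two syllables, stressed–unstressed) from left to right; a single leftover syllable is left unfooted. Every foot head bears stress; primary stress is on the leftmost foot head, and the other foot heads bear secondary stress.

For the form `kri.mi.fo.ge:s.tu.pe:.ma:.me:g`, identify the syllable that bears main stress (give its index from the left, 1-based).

1

Parse left to right into trochaic (ˈσσ) feet: (ˈkri.mi) (ˈfo.ge:s) (ˈtu.pe:) (ˈma:.me:g).
Foot heads (stressed positions): 1, 3, 5, 7.
End Rule Leftmost: primary stress on the leftmost head = syllable 1.
Primary stress: syllable 1 → ˈkri.mi.fo.ge:s.tu.pe:.ma:.me:g.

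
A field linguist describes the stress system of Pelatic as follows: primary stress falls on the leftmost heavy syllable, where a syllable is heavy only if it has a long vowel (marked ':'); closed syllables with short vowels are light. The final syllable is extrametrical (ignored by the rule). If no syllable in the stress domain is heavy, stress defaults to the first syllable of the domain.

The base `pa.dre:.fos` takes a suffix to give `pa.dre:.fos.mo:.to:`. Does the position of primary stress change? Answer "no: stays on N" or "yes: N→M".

Base `pa.dre:.fos` (3 syllables):
  The final syllable (3, fos) is extrametrical; the stress domain is syllables 1–2.
  Weights: 1 pa L, 2 dre: H.
  Heavy syllables in the domain: 2. The leftmost is syllable 2 (dre:).
  → primary stress on syllable 2.
Suffixed `pa.dre:.fos.mo:.to:` (5 syllables):
  The final syllable (5, to:) is extrametrical; the stress domain is syllables 1–4.
  Weights: 1 pa L, 2 dre: H, 3 fos L, 4 mo: H.
  Heavy syllables in the domain: 2, 4. The leftmost is syllable 2 (dre:).
  → primary stress on syllable 2.

no: stays on 2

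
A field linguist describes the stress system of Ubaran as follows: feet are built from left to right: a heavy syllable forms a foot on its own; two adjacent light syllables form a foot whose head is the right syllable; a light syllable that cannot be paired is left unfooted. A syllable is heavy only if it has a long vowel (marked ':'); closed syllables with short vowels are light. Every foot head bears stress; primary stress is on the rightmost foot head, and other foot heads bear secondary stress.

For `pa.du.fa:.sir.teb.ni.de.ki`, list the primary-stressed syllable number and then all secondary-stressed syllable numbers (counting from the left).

Weights: 1 pa L, 2 du L, 3 fa: H, 4 sir L, 5 teb L, 6 ni L, 7 de L, 8 ki L.
Parse left to right (heavy = foot alone; LL = one foot; stranded L unfooted): (pa.ˈdu) (ˈfa:) (sir.ˈteb) (ni.ˈde) ki.
Foot heads: 2, 3, 5, 7.
Primary stress on the rightmost head = syllable 7.
Secondary stress on 2, 3, 5: pa.ˌdu.ˌfa:.sir.ˌteb.ni.ˈde.ki.

primary 7, secondary 2, 3, 5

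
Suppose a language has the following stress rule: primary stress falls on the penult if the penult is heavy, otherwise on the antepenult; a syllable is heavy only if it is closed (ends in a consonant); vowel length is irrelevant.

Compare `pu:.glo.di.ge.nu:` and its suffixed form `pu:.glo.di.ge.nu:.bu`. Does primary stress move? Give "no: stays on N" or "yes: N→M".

Base `pu:.glo.di.ge.nu:` (5 syllables):
  Weights: 3 di L, 4 ge L, 5 nu: L.
  The penult (syllable 4, ge) is light, so stress falls on the antepenult (syllable 3, di).
  → primary stress on syllable 3.
Suffixed `pu:.glo.di.ge.nu:.bu` (6 syllables):
  Weights: 4 ge L, 5 nu: L, 6 bu L.
  The penult (syllable 5, nu:) is light, so stress falls on the antepenult (syllable 4, ge).
  → primary stress on syllable 4.

yes: 3→4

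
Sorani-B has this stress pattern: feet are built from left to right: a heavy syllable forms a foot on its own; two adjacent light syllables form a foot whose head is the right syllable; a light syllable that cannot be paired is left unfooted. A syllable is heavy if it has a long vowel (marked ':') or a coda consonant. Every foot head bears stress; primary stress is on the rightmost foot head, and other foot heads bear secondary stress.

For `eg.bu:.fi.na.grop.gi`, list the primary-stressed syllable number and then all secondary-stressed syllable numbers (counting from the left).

primary 5, secondary 1, 2, 4

Weights: 1 eg H, 2 bu: H, 3 fi L, 4 na L, 5 grop H, 6 gi L.
Parse left to right (heavy = foot alone; LL = one foot; stranded L unfooted): (ˈeg) (ˈbu:) (fi.ˈna) (ˈgrop) gi.
Foot heads: 1, 2, 4, 5.
Primary stress on the rightmost head = syllable 5.
Secondary stress on 1, 2, 4: ˌeg.ˌbu:.fi.ˌna.ˈgrop.gi.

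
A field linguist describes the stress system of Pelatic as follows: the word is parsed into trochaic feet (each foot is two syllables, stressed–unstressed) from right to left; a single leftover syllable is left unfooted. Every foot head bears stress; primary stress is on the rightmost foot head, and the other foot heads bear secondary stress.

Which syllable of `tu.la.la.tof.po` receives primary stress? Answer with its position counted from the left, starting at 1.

4

Parse right to left into trochaic (ˈσσ) feet: tu (ˈla.la) (ˈtof.po). Syllable 1 is left unfooted.
Foot heads (stressed positions): 2, 4.
End Rule Rightmost: primary stress on the rightmost head = syllable 4.
Primary stress: syllable 4 → tu.la.la.ˈtof.po.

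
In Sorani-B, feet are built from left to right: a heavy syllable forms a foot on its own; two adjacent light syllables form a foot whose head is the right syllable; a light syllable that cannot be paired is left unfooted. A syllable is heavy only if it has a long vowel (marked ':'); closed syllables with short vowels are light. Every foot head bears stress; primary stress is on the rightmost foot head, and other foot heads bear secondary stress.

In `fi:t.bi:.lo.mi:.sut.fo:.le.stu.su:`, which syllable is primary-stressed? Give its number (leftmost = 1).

Weights: 1 fi:t H, 2 bi: H, 3 lo L, 4 mi: H, 5 sut L, 6 fo: H, 7 le L, 8 stu L, 9 su: H.
Parse left to right (heavy = foot alone; LL = one foot; stranded L unfooted): (ˈfi:t) (ˈbi:) lo (ˈmi:) sut (ˈfo:) (le.ˈstu) (ˈsu:).
Foot heads: 1, 2, 4, 6, 8, 9.
Primary stress on the rightmost head = syllable 9.
Primary stress: syllable 9 → fi:t.bi:.lo.mi:.sut.fo:.le.stu.ˈsu:.

9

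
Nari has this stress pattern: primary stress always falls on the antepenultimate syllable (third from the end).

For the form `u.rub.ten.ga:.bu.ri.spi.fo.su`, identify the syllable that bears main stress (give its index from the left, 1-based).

7

The word has 9 syllables; the antepenultimate syllable (third from the end) is syllable 7 (spi).
Primary stress: syllable 7 → u.rub.ten.ga:.bu.ri.ˈspi.fo.su.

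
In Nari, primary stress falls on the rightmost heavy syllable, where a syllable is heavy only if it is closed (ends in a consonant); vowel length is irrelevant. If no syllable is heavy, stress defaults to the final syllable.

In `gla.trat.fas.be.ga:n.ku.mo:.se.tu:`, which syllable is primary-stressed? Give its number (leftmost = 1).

5

Weights: 1 gla L, 2 trat H, 3 fas H, 4 be L, 5 ga:n H, 6 ku L, 7 mo: L, 8 se L, 9 tu: L.
Heavy syllables in the domain: 2, 3, 5. The rightmost is syllable 5 (ga:n).
Primary stress: syllable 5 → gla.trat.fas.be.ˈga:n.ku.mo:.se.tu:.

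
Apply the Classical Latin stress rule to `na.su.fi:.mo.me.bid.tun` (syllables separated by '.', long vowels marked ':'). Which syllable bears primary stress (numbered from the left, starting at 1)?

Classical Latin: stress the penult if heavy (long vowel or closed), else the antepenult.
Weights: 5 me L, 6 bid H, 7 tun H.
The penult (syllable 6, bid) is heavy, so it takes stress.
Stress on syllable 6: na.su.fi:.mo.me.ˈbid.tun.

6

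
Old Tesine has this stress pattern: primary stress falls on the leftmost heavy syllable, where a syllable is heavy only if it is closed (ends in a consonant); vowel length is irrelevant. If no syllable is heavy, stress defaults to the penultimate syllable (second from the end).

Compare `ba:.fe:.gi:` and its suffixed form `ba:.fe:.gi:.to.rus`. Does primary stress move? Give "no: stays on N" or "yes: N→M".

Base `ba:.fe:.gi:` (3 syllables):
  Weights: 1 ba: L, 2 fe: L, 3 gi: L.
  No heavy syllable in the domain; default to the penultimate syllable (second from the end) = syllable 2.
  → primary stress on syllable 2.
Suffixed `ba:.fe:.gi:.to.rus` (5 syllables):
  Weights: 1 ba: L, 2 fe: L, 3 gi: L, 4 to L, 5 rus H.
  Heavy syllables in the domain: 5. The leftmost is syllable 5 (rus).
  → primary stress on syllable 5.

yes: 2→5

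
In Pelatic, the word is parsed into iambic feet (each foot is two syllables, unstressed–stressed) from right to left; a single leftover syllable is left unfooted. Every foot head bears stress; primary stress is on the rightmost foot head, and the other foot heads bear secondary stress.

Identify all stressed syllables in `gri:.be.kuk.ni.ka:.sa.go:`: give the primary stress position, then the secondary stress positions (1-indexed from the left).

primary 7, secondary 3, 5

Parse right to left into iambic (σˈσ) feet: gri: (be.ˈkuk) (ni.ˈka:) (sa.ˈgo:). Syllable 1 is left unfooted.
Foot heads (stressed positions): 3, 5, 7.
End Rule Rightmost: primary stress on the rightmost head = syllable 7.
Secondary stress on 3, 5: gri:.be.ˌkuk.ni.ˌka:.sa.ˈgo:.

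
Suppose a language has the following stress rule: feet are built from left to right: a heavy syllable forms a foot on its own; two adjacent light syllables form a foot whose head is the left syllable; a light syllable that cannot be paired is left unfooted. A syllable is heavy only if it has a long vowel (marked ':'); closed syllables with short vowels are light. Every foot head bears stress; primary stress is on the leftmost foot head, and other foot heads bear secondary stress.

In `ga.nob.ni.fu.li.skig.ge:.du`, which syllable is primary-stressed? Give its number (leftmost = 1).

1

Weights: 1 ga L, 2 nob L, 3 ni L, 4 fu L, 5 li L, 6 skig L, 7 ge: H, 8 du L.
Parse left to right (heavy = foot alone; LL = one foot; stranded L unfooted): (ˈga.nob) (ˈni.fu) (ˈli.skig) (ˈge:) du.
Foot heads: 1, 3, 5, 7.
Primary stress on the leftmost head = syllable 1.
Primary stress: syllable 1 → ˈga.nob.ni.fu.li.skig.ge:.du.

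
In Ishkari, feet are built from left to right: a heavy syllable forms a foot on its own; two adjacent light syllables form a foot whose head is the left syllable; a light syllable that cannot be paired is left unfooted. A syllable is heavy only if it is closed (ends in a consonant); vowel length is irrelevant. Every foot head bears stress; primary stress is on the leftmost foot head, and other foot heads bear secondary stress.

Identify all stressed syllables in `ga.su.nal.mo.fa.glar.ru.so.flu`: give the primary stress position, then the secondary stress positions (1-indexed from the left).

primary 1, secondary 3, 4, 6, 7

Weights: 1 ga L, 2 su L, 3 nal H, 4 mo L, 5 fa L, 6 glar H, 7 ru L, 8 so L, 9 flu L.
Parse left to right (heavy = foot alone; LL = one foot; stranded L unfooted): (ˈga.su) (ˈnal) (ˈmo.fa) (ˈglar) (ˈru.so) flu.
Foot heads: 1, 3, 4, 6, 7.
Primary stress on the leftmost head = syllable 1.
Secondary stress on 3, 4, 6, 7: ˈga.su.ˌnal.ˌmo.fa.ˌglar.ˌru.so.flu.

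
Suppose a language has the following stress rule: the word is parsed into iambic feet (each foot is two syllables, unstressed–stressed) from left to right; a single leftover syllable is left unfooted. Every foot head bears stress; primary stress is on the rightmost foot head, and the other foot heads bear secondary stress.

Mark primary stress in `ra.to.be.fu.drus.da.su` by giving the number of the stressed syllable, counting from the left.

6

Parse left to right into iambic (σˈσ) feet: (ra.ˈto) (be.ˈfu) (drus.ˈda) su. Syllable 7 is left unfooted.
Foot heads (stressed positions): 2, 4, 6.
End Rule Rightmost: primary stress on the rightmost head = syllable 6.
Primary stress: syllable 6 → ra.to.be.fu.drus.ˈda.su.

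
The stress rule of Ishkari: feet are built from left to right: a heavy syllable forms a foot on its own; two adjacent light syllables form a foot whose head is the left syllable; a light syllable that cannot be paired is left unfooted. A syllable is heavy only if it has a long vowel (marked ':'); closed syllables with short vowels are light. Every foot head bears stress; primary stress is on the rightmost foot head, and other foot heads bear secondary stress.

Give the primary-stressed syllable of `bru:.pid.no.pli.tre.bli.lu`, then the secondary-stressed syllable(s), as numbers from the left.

Weights: 1 bru: H, 2 pid L, 3 no L, 4 pli L, 5 tre L, 6 bli L, 7 lu L.
Parse left to right (heavy = foot alone; LL = one foot; stranded L unfooted): (ˈbru:) (ˈpid.no) (ˈpli.tre) (ˈbli.lu).
Foot heads: 1, 2, 4, 6.
Primary stress on the rightmost head = syllable 6.
Secondary stress on 1, 2, 4: ˌbru:.ˌpid.no.ˌpli.tre.ˈbli.lu.

primary 6, secondary 1, 2, 4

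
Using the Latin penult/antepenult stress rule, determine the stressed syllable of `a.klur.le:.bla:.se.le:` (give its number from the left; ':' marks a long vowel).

Classical Latin: stress the penult if heavy (long vowel or closed), else the antepenult.
Weights: 4 bla: H, 5 se L, 6 le: H.
The penult (syllable 5, se) is light, so stress falls on the antepenult (syllable 4, bla:).
Stress on syllable 4: a.klur.le:.ˈbla:.se.le:.

4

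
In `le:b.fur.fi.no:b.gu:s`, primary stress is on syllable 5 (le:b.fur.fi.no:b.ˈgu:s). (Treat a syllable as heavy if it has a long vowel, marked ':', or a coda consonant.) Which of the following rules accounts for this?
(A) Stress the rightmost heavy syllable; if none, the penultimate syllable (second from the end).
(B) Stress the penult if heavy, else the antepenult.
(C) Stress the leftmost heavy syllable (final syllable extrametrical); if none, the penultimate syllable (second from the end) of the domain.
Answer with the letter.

Rule A → syllable 5 ✓.
Rule B → syllable 4 (observed: 5).
Rule C → syllable 1 (observed: 5).

A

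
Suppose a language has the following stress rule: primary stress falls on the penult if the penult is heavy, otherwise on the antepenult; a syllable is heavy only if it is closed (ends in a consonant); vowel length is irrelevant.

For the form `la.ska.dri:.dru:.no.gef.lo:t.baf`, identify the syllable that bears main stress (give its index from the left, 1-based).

7

Weights: 6 gef H, 7 lo:t H, 8 baf H.
The penult (syllable 7, lo:t) is heavy, so it takes stress.
Primary stress: syllable 7 → la.ska.dri:.dru:.no.gef.ˈlo:t.baf.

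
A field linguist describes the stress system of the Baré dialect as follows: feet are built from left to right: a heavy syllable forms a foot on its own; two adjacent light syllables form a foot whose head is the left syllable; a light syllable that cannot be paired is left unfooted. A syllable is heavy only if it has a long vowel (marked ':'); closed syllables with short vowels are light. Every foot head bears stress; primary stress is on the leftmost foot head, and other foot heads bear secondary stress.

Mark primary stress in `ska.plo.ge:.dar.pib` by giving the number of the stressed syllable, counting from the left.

Weights: 1 ska L, 2 plo L, 3 ge: H, 4 dar L, 5 pib L.
Parse left to right (heavy = foot alone; LL = one foot; stranded L unfooted): (ˈska.plo) (ˈge:) (ˈdar.pib).
Foot heads: 1, 3, 4.
Primary stress on the leftmost head = syllable 1.
Primary stress: syllable 1 → ˈska.plo.ge:.dar.pib.

1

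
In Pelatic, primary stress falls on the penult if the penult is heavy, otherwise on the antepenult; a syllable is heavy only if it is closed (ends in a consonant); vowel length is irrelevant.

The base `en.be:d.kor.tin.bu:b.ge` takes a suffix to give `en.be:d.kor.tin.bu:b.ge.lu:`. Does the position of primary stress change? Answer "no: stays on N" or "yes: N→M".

Base `en.be:d.kor.tin.bu:b.ge` (6 syllables):
  Weights: 4 tin H, 5 bu:b H, 6 ge L.
  The penult (syllable 5, bu:b) is heavy, so it takes stress.
  → primary stress on syllable 5.
Suffixed `en.be:d.kor.tin.bu:b.ge.lu:` (7 syllables):
  Weights: 5 bu:b H, 6 ge L, 7 lu: L.
  The penult (syllable 6, ge) is light, so stress falls on the antepenult (syllable 5, bu:b).
  → primary stress on syllable 5.

no: stays on 5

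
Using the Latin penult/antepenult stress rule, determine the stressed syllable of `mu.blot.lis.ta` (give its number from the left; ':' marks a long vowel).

3

Classical Latin: stress the penult if heavy (long vowel or closed), else the antepenult.
Weights: 2 blot H, 3 lis H, 4 ta L.
The penult (syllable 3, lis) is heavy, so it takes stress.
Stress on syllable 3: mu.blot.ˈlis.ta.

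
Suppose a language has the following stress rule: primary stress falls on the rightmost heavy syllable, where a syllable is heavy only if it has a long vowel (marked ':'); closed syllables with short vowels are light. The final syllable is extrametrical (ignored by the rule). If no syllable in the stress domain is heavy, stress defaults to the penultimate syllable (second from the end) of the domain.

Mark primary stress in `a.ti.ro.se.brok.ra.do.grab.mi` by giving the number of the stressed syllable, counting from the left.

7

The final syllable (9, mi) is extrametrical; the stress domain is syllables 1–8.
Weights: 1 a L, 2 ti L, 3 ro L, 4 se L, 5 brok L, 6 ra L, 7 do L, 8 grab L.
No heavy syllable in the domain; default to the penultimate syllable (second from the end) of the domain = syllable 7.
Primary stress: syllable 7 → a.ti.ro.se.brok.ra.ˈdo.grab.mi.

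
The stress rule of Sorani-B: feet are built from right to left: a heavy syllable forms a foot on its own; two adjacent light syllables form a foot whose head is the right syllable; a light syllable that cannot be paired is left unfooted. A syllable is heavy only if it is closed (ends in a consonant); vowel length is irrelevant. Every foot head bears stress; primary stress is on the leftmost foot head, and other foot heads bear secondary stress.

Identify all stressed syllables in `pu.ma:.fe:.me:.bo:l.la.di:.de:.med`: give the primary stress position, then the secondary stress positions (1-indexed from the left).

Weights: 1 pu L, 2 ma: L, 3 fe: L, 4 me: L, 5 bo:l H, 6 la L, 7 di: L, 8 de: L, 9 med H.
Parse right to left (heavy = foot alone; LL = one foot; stranded L unfooted): (pu.ˈma:) (fe:.ˈme:) (ˈbo:l) la (di:.ˈde:) (ˈmed).
Foot heads: 2, 4, 5, 8, 9.
Primary stress on the leftmost head = syllable 2.
Secondary stress on 4, 5, 8, 9: pu.ˈma:.fe:.ˌme:.ˌbo:l.la.di:.ˌde:.ˌmed.

primary 2, secondary 4, 5, 8, 9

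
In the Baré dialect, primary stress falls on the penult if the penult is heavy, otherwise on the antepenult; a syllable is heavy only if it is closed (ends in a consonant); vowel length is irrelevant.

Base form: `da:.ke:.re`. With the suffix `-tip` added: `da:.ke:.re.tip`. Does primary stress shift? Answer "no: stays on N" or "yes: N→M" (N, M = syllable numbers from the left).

yes: 1→2

Base `da:.ke:.re` (3 syllables):
  Weights: 1 da: L, 2 ke: L, 3 re L.
  The penult (syllable 2, ke:) is light, so stress falls on the antepenult (syllable 1, da:).
  → primary stress on syllable 1.
Suffixed `da:.ke:.re.tip` (4 syllables):
  Weights: 2 ke: L, 3 re L, 4 tip H.
  The penult (syllable 3, re) is light, so stress falls on the antepenult (syllable 2, ke:).
  → primary stress on syllable 2.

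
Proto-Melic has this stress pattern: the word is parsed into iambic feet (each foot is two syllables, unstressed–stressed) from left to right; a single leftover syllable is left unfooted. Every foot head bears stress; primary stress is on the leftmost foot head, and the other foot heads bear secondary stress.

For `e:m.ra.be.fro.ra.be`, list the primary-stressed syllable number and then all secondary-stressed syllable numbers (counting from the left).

primary 2, secondary 4, 6

Parse left to right into iambic (σˈσ) feet: (e:m.ˈra) (be.ˈfro) (ra.ˈbe).
Foot heads (stressed positions): 2, 4, 6.
End Rule Leftmost: primary stress on the leftmost head = syllable 2.
Secondary stress on 4, 6: e:m.ˈra.be.ˌfro.ra.ˌbe.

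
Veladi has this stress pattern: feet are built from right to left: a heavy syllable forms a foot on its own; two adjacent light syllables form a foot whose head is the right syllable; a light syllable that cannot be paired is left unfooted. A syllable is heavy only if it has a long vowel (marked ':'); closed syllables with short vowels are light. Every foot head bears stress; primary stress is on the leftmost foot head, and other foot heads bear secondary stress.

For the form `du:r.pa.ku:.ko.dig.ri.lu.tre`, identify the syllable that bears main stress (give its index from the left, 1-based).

Weights: 1 du:r H, 2 pa L, 3 ku: H, 4 ko L, 5 dig L, 6 ri L, 7 lu L, 8 tre L.
Parse right to left (heavy = foot alone; LL = one foot; stranded L unfooted): (ˈdu:r) pa (ˈku:) ko (dig.ˈri) (lu.ˈtre).
Foot heads: 1, 3, 6, 8.
Primary stress on the leftmost head = syllable 1.
Primary stress: syllable 1 → ˈdu:r.pa.ku:.ko.dig.ri.lu.tre.

1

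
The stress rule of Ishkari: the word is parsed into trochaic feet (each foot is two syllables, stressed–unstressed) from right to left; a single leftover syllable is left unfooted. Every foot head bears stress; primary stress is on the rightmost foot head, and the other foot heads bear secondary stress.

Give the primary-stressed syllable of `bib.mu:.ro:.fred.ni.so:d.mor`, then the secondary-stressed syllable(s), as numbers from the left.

Parse right to left into trochaic (ˈσσ) feet: bib (ˈmu:.ro:) (ˈfred.ni) (ˈso:d.mor). Syllable 1 is left unfooted.
Foot heads (stressed positions): 2, 4, 6.
End Rule Rightmost: primary stress on the rightmost head = syllable 6.
Secondary stress on 2, 4: bib.ˌmu:.ro:.ˌfred.ni.ˈso:d.mor.

primary 6, secondary 2, 4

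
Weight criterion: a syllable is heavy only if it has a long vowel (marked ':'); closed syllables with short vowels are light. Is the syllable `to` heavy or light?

`to`: short vowel, open (no coda). Short vowel → light.

light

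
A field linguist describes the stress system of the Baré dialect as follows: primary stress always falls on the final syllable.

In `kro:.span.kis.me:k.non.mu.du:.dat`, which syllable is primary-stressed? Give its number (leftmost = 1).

The word has 8 syllables; the final syllable is syllable 8 (dat).
Primary stress: syllable 8 → kro:.span.kis.me:k.non.mu.du:.ˈdat.

8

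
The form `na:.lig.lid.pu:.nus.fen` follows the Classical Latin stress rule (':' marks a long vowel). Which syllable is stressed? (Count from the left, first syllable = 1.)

5

Classical Latin: stress the penult if heavy (long vowel or closed), else the antepenult.
Weights: 4 pu: H, 5 nus H, 6 fen H.
The penult (syllable 5, nus) is heavy, so it takes stress.
Stress on syllable 5: na:.lig.lid.pu:.ˈnus.fen.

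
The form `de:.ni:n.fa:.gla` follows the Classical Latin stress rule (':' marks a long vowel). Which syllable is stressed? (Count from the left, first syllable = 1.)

3

Classical Latin: stress the penult if heavy (long vowel or closed), else the antepenult.
Weights: 2 ni:n H, 3 fa: H, 4 gla L.
The penult (syllable 3, fa:) is heavy, so it takes stress.
Stress on syllable 3: de:.ni:n.ˈfa:.gla.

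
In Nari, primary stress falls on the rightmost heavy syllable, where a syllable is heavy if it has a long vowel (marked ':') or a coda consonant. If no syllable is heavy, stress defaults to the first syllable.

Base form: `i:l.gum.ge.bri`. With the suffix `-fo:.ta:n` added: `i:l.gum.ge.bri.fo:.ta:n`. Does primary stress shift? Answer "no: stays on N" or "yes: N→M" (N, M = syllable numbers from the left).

yes: 2→6

Base `i:l.gum.ge.bri` (4 syllables):
  Weights: 1 i:l H, 2 gum H, 3 ge L, 4 bri L.
  Heavy syllables in the domain: 1, 2. The rightmost is syllable 2 (gum).
  → primary stress on syllable 2.
Suffixed `i:l.gum.ge.bri.fo:.ta:n` (6 syllables):
  Weights: 1 i:l H, 2 gum H, 3 ge L, 4 bri L, 5 fo: H, 6 ta:n H.
  Heavy syllables in the domain: 1, 2, 5, 6. The rightmost is syllable 6 (ta:n).
  → primary stress on syllable 6.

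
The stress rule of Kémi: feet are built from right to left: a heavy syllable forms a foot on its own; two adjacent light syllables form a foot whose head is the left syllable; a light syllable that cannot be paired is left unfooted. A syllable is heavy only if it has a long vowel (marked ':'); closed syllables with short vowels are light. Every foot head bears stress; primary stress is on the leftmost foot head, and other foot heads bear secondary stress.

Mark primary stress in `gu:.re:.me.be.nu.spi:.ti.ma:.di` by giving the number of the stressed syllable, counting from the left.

1

Weights: 1 gu: H, 2 re: H, 3 me L, 4 be L, 5 nu L, 6 spi: H, 7 ti L, 8 ma: H, 9 di L.
Parse right to left (heavy = foot alone; LL = one foot; stranded L unfooted): (ˈgu:) (ˈre:) me (ˈbe.nu) (ˈspi:) ti (ˈma:) di.
Foot heads: 1, 2, 4, 6, 8.
Primary stress on the leftmost head = syllable 1.
Primary stress: syllable 1 → ˈgu:.re:.me.be.nu.spi:.ti.ma:.di.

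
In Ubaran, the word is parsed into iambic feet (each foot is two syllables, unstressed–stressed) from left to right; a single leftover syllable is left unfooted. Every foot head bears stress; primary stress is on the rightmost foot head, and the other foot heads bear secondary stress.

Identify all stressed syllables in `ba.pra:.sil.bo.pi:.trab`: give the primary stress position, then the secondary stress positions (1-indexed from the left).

Parse left to right into iambic (σˈσ) feet: (ba.ˈpra:) (sil.ˈbo) (pi:.ˈtrab).
Foot heads (stressed positions): 2, 4, 6.
End Rule Rightmost: primary stress on the rightmost head = syllable 6.
Secondary stress on 2, 4: ba.ˌpra:.sil.ˌbo.pi:.ˈtrab.

primary 6, secondary 2, 4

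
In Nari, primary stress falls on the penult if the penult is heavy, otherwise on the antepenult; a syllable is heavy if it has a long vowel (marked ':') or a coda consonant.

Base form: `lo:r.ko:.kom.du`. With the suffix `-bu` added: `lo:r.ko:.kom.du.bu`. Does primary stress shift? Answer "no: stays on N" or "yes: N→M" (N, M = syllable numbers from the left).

no: stays on 3

Base `lo:r.ko:.kom.du` (4 syllables):
  Weights: 2 ko: H, 3 kom H, 4 du L.
  The penult (syllable 3, kom) is heavy, so it takes stress.
  → primary stress on syllable 3.
Suffixed `lo:r.ko:.kom.du.bu` (5 syllables):
  Weights: 3 kom H, 4 du L, 5 bu L.
  The penult (syllable 4, du) is light, so stress falls on the antepenult (syllable 3, kom).
  → primary stress on syllable 3.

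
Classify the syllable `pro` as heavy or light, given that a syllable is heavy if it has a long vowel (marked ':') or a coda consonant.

`pro`: short vowel, open (no coda). Short vowel, open → light.

light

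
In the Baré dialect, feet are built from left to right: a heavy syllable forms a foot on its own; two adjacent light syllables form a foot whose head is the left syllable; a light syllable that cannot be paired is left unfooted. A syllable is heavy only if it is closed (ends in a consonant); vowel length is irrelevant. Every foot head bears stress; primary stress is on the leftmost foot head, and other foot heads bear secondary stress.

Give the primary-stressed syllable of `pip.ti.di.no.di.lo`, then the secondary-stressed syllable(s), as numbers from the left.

Weights: 1 pip H, 2 ti L, 3 di L, 4 no L, 5 di L, 6 lo L.
Parse left to right (heavy = foot alone; LL = one foot; stranded L unfooted): (ˈpip) (ˈti.di) (ˈno.di) lo.
Foot heads: 1, 2, 4.
Primary stress on the leftmost head = syllable 1.
Secondary stress on 2, 4: ˈpip.ˌti.di.ˌno.di.lo.

primary 1, secondary 2, 4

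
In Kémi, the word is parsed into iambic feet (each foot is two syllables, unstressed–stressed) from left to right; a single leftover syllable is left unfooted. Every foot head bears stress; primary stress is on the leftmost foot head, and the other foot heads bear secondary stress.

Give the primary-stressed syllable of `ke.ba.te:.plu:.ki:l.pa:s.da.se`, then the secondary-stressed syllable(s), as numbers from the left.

primary 2, secondary 4, 6, 8

Parse left to right into iambic (σˈσ) feet: (ke.ˈba) (te:.ˈplu:) (ki:l.ˈpa:s) (da.ˈse).
Foot heads (stressed positions): 2, 4, 6, 8.
End Rule Leftmost: primary stress on the leftmost head = syllable 2.
Secondary stress on 4, 6, 8: ke.ˈba.te:.ˌplu:.ki:l.ˌpa:s.da.ˌse.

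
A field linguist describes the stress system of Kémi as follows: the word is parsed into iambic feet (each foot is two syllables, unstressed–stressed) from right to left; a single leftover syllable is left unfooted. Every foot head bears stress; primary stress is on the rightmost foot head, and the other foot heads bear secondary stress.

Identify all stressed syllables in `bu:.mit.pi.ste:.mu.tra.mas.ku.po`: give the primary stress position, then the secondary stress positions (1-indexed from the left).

Parse right to left into iambic (σˈσ) feet: bu: (mit.ˈpi) (ste:.ˈmu) (tra.ˈmas) (ku.ˈpo). Syllable 1 is left unfooted.
Foot heads (stressed positions): 3, 5, 7, 9.
End Rule Rightmost: primary stress on the rightmost head = syllable 9.
Secondary stress on 3, 5, 7: bu:.mit.ˌpi.ste:.ˌmu.tra.ˌmas.ku.ˈpo.

primary 9, secondary 3, 5, 7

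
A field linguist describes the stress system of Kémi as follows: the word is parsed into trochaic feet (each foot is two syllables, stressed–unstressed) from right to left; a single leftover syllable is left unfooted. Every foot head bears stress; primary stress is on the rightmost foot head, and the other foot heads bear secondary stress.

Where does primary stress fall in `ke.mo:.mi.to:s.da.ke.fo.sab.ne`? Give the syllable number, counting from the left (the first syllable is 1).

Parse right to left into trochaic (ˈσσ) feet: ke (ˈmo:.mi) (ˈto:s.da) (ˈke.fo) (ˈsab.ne). Syllable 1 is left unfooted.
Foot heads (stressed positions): 2, 4, 6, 8.
End Rule Rightmost: primary stress on the rightmost head = syllable 8.
Primary stress: syllable 8 → ke.mo:.mi.to:s.da.ke.fo.ˈsab.ne.

8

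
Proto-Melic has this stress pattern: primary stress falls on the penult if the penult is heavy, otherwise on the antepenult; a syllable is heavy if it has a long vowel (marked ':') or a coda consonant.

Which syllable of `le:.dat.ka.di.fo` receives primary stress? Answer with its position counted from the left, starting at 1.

3

Weights: 3 ka L, 4 di L, 5 fo L.
The penult (syllable 4, di) is light, so stress falls on the antepenult (syllable 3, ka).
Primary stress: syllable 3 → le:.dat.ˈka.di.fo.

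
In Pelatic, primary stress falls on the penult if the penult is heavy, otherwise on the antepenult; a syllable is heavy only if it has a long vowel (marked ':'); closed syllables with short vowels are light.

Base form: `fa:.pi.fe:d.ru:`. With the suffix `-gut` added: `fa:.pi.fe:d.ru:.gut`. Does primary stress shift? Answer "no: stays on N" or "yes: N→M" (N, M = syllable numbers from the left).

yes: 3→4

Base `fa:.pi.fe:d.ru:` (4 syllables):
  Weights: 2 pi L, 3 fe:d H, 4 ru: H.
  The penult (syllable 3, fe:d) is heavy, so it takes stress.
  → primary stress on syllable 3.
Suffixed `fa:.pi.fe:d.ru:.gut` (5 syllables):
  Weights: 3 fe:d H, 4 ru: H, 5 gut L.
  The penult (syllable 4, ru:) is heavy, so it takes stress.
  → primary stress on syllable 4.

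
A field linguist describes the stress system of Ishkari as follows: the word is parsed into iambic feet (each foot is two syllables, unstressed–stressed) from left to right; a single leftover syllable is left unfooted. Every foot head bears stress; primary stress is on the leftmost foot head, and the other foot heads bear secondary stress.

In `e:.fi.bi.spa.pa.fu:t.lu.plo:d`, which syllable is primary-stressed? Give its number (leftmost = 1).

2

Parse left to right into iambic (σˈσ) feet: (e:.ˈfi) (bi.ˈspa) (pa.ˈfu:t) (lu.ˈplo:d).
Foot heads (stressed positions): 2, 4, 6, 8.
End Rule Leftmost: primary stress on the leftmost head = syllable 2.
Primary stress: syllable 2 → e:.ˈfi.bi.spa.pa.fu:t.lu.plo:d.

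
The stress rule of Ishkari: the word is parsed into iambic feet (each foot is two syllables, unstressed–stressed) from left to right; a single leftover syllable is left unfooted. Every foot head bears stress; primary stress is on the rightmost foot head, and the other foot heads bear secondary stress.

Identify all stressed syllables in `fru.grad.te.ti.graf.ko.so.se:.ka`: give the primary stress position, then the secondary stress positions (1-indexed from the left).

Parse left to right into iambic (σˈσ) feet: (fru.ˈgrad) (te.ˈti) (graf.ˈko) (so.ˈse:) ka. Syllable 9 is left unfooted.
Foot heads (stressed positions): 2, 4, 6, 8.
End Rule Rightmost: primary stress on the rightmost head = syllable 8.
Secondary stress on 2, 4, 6: fru.ˌgrad.te.ˌti.graf.ˌko.so.ˈse:.ka.

primary 8, secondary 2, 4, 6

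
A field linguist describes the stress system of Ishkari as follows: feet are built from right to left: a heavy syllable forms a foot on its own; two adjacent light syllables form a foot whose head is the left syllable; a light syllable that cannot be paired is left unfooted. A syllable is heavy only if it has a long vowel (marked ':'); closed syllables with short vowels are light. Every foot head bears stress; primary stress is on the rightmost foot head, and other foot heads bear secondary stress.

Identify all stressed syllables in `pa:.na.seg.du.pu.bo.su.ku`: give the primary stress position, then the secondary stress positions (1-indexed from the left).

primary 7, secondary 1, 3, 5

Weights: 1 pa: H, 2 na L, 3 seg L, 4 du L, 5 pu L, 6 bo L, 7 su L, 8 ku L.
Parse right to left (heavy = foot alone; LL = one foot; stranded L unfooted): (ˈpa:) na (ˈseg.du) (ˈpu.bo) (ˈsu.ku).
Foot heads: 1, 3, 5, 7.
Primary stress on the rightmost head = syllable 7.
Secondary stress on 1, 3, 5: ˌpa:.na.ˌseg.du.ˌpu.bo.ˈsu.ku.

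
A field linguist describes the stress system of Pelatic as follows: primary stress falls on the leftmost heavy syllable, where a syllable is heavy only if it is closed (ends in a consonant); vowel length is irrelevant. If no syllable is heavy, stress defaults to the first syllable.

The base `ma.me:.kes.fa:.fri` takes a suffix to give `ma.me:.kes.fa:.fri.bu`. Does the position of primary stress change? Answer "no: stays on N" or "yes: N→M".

Base `ma.me:.kes.fa:.fri` (5 syllables):
  Weights: 1 ma L, 2 me: L, 3 kes H, 4 fa: L, 5 fri L.
  Heavy syllables in the domain: 3. The leftmost is syllable 3 (kes).
  → primary stress on syllable 3.
Suffixed `ma.me:.kes.fa:.fri.bu` (6 syllables):
  Weights: 1 ma L, 2 me: L, 3 kes H, 4 fa: L, 5 fri L, 6 bu L.
  Heavy syllables in the domain: 3. The leftmost is syllable 3 (kes).
  → primary stress on syllable 3.

no: stays on 3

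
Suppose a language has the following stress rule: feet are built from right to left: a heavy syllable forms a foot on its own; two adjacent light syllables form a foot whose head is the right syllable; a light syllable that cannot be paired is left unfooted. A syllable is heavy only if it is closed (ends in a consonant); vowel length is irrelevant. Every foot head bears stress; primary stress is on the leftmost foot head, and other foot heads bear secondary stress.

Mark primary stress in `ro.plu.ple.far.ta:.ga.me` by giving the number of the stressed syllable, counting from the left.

Weights: 1 ro L, 2 plu L, 3 ple L, 4 far H, 5 ta: L, 6 ga L, 7 me L.
Parse right to left (heavy = foot alone; LL = one foot; stranded L unfooted): ro (plu.ˈple) (ˈfar) ta: (ga.ˈme).
Foot heads: 3, 4, 7.
Primary stress on the leftmost head = syllable 3.
Primary stress: syllable 3 → ro.plu.ˈple.far.ta:.ga.me.

3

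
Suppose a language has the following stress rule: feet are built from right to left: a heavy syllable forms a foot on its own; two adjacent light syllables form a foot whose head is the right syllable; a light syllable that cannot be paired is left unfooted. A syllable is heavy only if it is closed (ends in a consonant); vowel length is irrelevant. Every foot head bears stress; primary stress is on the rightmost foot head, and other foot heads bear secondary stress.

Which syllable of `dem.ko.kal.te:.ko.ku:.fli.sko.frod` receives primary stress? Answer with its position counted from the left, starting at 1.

Weights: 1 dem H, 2 ko L, 3 kal H, 4 te: L, 5 ko L, 6 ku: L, 7 fli L, 8 sko L, 9 frod H.
Parse right to left (heavy = foot alone; LL = one foot; stranded L unfooted): (ˈdem) ko (ˈkal) te: (ko.ˈku:) (fli.ˈsko) (ˈfrod).
Foot heads: 1, 3, 6, 8, 9.
Primary stress on the rightmost head = syllable 9.
Primary stress: syllable 9 → dem.ko.kal.te:.ko.ku:.fli.sko.ˈfrod.

9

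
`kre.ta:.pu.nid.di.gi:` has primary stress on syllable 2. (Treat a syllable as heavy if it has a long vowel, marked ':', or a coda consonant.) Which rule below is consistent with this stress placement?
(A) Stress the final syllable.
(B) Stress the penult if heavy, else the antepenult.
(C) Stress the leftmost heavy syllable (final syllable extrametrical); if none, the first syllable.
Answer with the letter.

Rule A → syllable 6 (observed: 2).
Rule B → syllable 4 (observed: 2).
Rule C → syllable 2 ✓.

C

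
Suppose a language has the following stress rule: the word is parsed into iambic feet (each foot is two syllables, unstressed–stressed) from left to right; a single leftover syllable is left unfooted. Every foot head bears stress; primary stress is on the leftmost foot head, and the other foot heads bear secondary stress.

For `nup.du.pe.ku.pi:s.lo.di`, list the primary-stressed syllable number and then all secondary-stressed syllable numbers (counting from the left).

primary 2, secondary 4, 6

Parse left to right into iambic (σˈσ) feet: (nup.ˈdu) (pe.ˈku) (pi:s.ˈlo) di. Syllable 7 is left unfooted.
Foot heads (stressed positions): 2, 4, 6.
End Rule Leftmost: primary stress on the leftmost head = syllable 2.
Secondary stress on 4, 6: nup.ˈdu.pe.ˌku.pi:s.ˌlo.di.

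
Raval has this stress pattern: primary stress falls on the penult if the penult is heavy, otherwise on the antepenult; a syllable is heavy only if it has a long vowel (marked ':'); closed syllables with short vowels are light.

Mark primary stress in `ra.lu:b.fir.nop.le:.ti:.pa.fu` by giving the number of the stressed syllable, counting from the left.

6

Weights: 6 ti: H, 7 pa L, 8 fu L.
The penult (syllable 7, pa) is light, so stress falls on the antepenult (syllable 6, ti:).
Primary stress: syllable 6 → ra.lu:b.fir.nop.le:.ˈti:.pa.fu.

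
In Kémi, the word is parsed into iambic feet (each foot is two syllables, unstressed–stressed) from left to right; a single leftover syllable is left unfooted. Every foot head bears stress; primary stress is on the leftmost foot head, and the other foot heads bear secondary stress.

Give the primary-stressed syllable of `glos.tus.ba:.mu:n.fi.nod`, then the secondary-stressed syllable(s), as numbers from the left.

primary 2, secondary 4, 6

Parse left to right into iambic (σˈσ) feet: (glos.ˈtus) (ba:.ˈmu:n) (fi.ˈnod).
Foot heads (stressed positions): 2, 4, 6.
End Rule Leftmost: primary stress on the leftmost head = syllable 2.
Secondary stress on 4, 6: glos.ˈtus.ba:.ˌmu:n.fi.ˌnod.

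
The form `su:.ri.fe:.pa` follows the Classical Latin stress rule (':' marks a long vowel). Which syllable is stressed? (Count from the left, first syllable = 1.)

3

Classical Latin: stress the penult if heavy (long vowel or closed), else the antepenult.
Weights: 2 ri L, 3 fe: H, 4 pa L.
The penult (syllable 3, fe:) is heavy, so it takes stress.
Stress on syllable 3: su:.ri.ˈfe:.pa.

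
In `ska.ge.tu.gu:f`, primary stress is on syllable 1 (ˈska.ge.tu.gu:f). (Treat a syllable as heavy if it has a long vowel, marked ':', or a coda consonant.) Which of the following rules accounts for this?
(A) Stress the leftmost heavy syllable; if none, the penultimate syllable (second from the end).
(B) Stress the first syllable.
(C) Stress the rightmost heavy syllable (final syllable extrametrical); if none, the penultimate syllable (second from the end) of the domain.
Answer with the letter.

B

Rule A → syllable 4 (observed: 1).
Rule B → syllable 1 ✓.
Rule C → syllable 2 (observed: 1).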